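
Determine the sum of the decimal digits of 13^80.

331

13^80 = 130457239505131501344972014435501297010835041787261973772262312173201960574053162758395201
Sum of its 90 digits: 331.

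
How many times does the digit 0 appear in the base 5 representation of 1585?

1585 in base 5 is 22320.
The digit 0 appears 1 time.

1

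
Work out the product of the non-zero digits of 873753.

17640

8×7×3×7×5×3 = 17640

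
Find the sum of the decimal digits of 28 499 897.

56

2+8+4+9+9+8+9+7 = 56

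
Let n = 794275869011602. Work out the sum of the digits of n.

67

7+9+4+2+7+5+8+6+9+0+1+1+6+0+2 = 67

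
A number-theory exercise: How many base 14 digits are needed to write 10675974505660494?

10675974505660494 in base 14 is D6447CCD043B42, which has 14 digits.

14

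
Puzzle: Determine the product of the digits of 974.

252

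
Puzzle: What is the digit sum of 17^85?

17^85 = 387398841060856728666481830078934303451511026537231722901062889198807651406663242475428593734254127224657
Sum of its 105 digits: 458.

458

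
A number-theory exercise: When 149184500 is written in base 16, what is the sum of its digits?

149184500 in base 16 is 8E45FF4.
Digit sum: 8+14+4+5+15+15+4 = 65.

65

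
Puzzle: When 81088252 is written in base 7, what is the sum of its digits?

81088252 in base 7 is 2003144620.
Digit sum: 2+0+0+3+1+4+4+6+2+0 = 22.

22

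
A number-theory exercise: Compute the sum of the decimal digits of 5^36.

5^36 = 14551915228366851806640625
Sum of its 26 digits: 109.

109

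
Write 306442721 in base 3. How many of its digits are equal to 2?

306442721 in base 3 is 210100121220101102.
The digit 2 appears 5 times.

5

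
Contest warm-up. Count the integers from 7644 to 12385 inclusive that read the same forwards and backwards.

The integers in [7644, 12385] that read the same forwards and backwards: 7667, 7777, 7887, 7997, 8008, 8118, …, 12221, 12321.
48 qualify.

48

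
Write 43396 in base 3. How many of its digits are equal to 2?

4

43396 in base 3 is 2012112021.
The digit 2 appears 4 times.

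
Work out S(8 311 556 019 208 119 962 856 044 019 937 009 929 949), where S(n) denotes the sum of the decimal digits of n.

8+3+1+1+5+5+6+0+1+9+2+0+8+1+1+9+9+6+2+8+5+6+0+4+4+0+1+9+9+3+7+0+0+9+9+2+9+9+4+9 = 184

184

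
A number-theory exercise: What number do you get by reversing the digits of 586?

685

Reversing 586 gives 685.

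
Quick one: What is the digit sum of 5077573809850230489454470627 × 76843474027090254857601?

243

5077573809850230489454470627 × 76843474027090254857601 = 390178411177859899077524710628871646707612722185827
Sum of its 51 digits: 243.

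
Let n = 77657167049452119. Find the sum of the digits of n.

7+7+6+5+7+1+6+7+0+4+9+4+5+2+1+1+9 = 81

81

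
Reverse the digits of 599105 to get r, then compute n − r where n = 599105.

97110

Reverse of 599105 is 501995.
599105 − 501995 = 97110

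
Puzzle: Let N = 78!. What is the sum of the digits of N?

423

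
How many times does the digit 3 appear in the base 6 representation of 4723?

2

4723 in base 6 is 33511.
The digit 3 appears 2 times.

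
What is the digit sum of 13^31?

184

13^31 = 34059943367449284484947168626829637
Sum of its 35 digits: 184.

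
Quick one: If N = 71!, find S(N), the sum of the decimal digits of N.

71! = 850478588567862317521167644239926010288584608120796235886430763388588680378079017697280000000000000000
Sum of its 102 digits: 423.

423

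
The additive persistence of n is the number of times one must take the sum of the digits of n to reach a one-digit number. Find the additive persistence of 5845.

2

5845 → 22 → 4 (2 steps)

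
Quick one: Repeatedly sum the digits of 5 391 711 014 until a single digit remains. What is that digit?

5+3+9+1+7+1+1+0+1+4 = 32
3+2 = 5

5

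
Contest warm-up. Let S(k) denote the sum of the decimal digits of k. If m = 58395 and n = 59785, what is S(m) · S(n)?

1020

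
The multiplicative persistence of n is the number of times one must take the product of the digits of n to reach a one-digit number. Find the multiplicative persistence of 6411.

2

6411 → 24 → 8 (2 steps)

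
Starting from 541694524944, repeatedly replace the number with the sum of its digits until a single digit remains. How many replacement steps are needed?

541694524944 → 57 → 12 → 3 (3 steps)

3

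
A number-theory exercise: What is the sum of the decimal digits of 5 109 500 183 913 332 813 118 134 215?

5+1+0+9+5+0+0+1+8+3+9+1+3+3+3+2+8+1+3+1+1+8+1+3+4+2+1+5 = 91

91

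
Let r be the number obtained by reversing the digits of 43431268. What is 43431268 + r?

Reverse of 43431268 is 86213434.
43431268 + 86213434 = 129644702

129644702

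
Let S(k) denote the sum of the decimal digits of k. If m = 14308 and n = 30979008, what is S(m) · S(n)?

576

S(14308) = 1+4+3+0+8 = 16.
S(30979008) = 3+0+9+7+9+0+0+8 = 36.
16 · 36 = 576.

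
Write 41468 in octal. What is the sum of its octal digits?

21

41468 in base 8 is 120774.
Digit sum: 1+2+0+7+7+4 = 21.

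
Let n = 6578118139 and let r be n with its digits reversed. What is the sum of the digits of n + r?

Reversal of 6578118139 is 9318118756; 6578118139 + 9318118756 = 15896236895.
Digit sum of 15896236895: 1+5+8+9+6+2+3+6+8+9+5 = 62.

62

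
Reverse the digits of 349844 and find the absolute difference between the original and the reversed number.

99099

Reverse of 349844 is 448943.
|349844 − 448943| = 99099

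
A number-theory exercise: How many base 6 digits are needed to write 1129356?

8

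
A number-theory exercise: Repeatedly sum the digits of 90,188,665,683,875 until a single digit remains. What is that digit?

9+0+1+8+8+6+6+5+6+8+3+8+7+5 = 80
8+0 = 8

8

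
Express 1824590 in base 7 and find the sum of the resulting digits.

1824590 in base 7 is 21336335.
Digit sum: 2+1+3+3+6+3+3+5 = 26.

26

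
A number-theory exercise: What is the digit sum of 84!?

477

84! = 3314240134565353266999387579130131288000666286242049487118846032383059131291716864129885722968716753156177920000000000000000000
Sum of its 127 digits: 477.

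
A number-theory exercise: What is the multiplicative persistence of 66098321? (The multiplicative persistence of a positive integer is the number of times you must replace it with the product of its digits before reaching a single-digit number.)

66098321 → 0 (1 step)

1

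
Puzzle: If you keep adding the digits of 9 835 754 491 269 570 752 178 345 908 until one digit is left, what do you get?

8

9+8+3+5+7+5+4+4+9+1+2+6+9+5+7+0+7+5+2+1+7+8+3+4+5+9+0+8 = 143
1+4+3 = 8
(Equivalently, 9 835 754 491 269 570 752 178 345 908 mod 9 = 8.)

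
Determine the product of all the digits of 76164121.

2016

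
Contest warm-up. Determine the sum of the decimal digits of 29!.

126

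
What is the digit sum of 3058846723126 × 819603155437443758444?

3058846723126 × 819603155437443758444 = 2507040426273554469598350892575944
Sum of its 34 digits: 158.

158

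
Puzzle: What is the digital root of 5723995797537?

5+7+2+3+9+9+5+7+9+7+5+3+7 = 78
7+8 = 15
1+5 = 6

6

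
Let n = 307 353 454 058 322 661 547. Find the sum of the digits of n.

83

3+0+7+3+5+3+4+5+4+0+5+8+3+2+2+6+6+1+5+4+7 = 83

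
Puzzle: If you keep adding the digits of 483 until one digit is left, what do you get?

6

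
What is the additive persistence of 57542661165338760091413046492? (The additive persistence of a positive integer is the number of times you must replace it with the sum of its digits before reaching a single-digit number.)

57542661165338760091413046492 → 118 → 10 → 1 (3 steps)

3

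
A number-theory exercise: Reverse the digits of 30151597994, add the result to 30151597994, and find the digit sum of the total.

34

Reversal of 30151597994 is 49979515103; 30151597994 + 49979515103 = 80131113097.
Digit sum of 80131113097: 8+0+1+3+1+1+1+3+0+9+7 = 34.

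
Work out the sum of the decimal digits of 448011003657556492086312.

90

4+4+8+0+1+1+0+0+3+6+5+7+5+5+6+4+9+2+0+8+6+3+1+2 = 90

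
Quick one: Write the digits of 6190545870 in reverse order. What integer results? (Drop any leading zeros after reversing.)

785450916

Reversing 6190545870 gives 785450916.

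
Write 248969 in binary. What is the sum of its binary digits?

248969 in base 2 is 111100110010001001.
Digit sum: 1+1+1+1+0+0+1+1+0+0+1+0+0+0+1+0+0+1 = 9.

9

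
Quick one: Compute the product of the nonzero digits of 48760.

4×8×7×6 = 1344

1344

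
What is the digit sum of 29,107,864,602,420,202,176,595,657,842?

2+9+1+0+7+8+6+4+6+0+2+4+2+0+2+0+2+1+7+6+5+9+5+6+5+7+8+4+2 = 120

120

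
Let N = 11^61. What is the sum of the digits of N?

11^61 = 3349298034955599095318942248963066521029422565733678974841423611
Sum of its 64 digits: 299.

299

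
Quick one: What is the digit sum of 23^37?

212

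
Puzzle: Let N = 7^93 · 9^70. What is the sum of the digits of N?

639

7^93 · 9^70 = 24608966897181449117483877350213350203051182448479431216785835592680583701099950402246217414768721985873458165655782354051025394029578337512822007
Sum of its 146 digits: 639.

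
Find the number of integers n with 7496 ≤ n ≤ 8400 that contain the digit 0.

253

The integers in [7496, 8400] that contain the digit 0: 7500, 7501, 7502, 7503, 7504, 7505, …, 8390, 8400.
253 qualify.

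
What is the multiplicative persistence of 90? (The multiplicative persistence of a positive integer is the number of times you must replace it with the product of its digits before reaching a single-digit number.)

1

90 → 0 (1 step)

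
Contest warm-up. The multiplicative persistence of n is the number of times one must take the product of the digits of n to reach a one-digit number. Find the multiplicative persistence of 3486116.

3486116 → 3456 → 360 → 0 (3 steps)

3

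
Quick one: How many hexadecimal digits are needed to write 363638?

363638 in base 16 is 58C76, which has 5 digits.

5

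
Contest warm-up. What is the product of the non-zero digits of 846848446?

4718592

8×4×6×8×4×8×4×4×6 = 4718592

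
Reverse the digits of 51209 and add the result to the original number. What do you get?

141424

Reverse of 51209 is 90215.
51209 + 90215 = 141424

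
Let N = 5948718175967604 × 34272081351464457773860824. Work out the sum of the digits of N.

234

5948718175967604 × 34272081351464457773860824 = 203874953263696985829888338849095028745696
Sum of its 42 digits: 234.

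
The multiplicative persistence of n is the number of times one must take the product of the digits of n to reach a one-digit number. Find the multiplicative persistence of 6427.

4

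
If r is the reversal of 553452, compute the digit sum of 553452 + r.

Reversal of 553452 is 254355; 553452 + 254355 = 807807.
Digit sum of 807807: 8+0+7+8+0+7 = 30.

30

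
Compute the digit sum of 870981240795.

60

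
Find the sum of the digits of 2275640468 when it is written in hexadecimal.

2275640468 in base 16 is 87A38494.
Digit sum: 8+7+10+3+8+4+9+4 = 53.

53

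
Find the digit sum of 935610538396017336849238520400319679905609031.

9+3+5+6+1+0+5+3+8+3+9+6+0+1+7+3+3+6+8+4+9+2+3+8+5+2+0+4+0+0+3+1+9+6+7+9+9+0+5+6+0+9+0+3+1 = 191

191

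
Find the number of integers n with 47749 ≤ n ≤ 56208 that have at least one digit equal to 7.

The integers in [47749, 56208] that have at least one digit equal to 7: 47749, 47750, 47751, 47752, 47753, 47754, …, 56197, 56207.
2458 qualify.

2458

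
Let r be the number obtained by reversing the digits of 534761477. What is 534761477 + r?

1308928912

Reverse of 534761477 is 774167435.
534761477 + 774167435 = 1308928912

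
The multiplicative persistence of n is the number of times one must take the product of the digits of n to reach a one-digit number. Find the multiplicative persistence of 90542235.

90542235 → 0 (1 step)

1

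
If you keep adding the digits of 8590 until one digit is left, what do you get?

8+5+9+0 = 22
2+2 = 4

4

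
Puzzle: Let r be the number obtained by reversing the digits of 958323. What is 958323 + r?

1282182

Reverse of 958323 is 323859.
958323 + 323859 = 1282182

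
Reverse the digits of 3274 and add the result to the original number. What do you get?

Reverse of 3274 is 4723.
3274 + 4723 = 7997

7997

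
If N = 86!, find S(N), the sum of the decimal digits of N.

495

86! = 24227095383672732381765523203441259715284870552429381750838764496720162249742450276789464634901319465571660595200000000000000000000
Sum of its 131 digits: 495.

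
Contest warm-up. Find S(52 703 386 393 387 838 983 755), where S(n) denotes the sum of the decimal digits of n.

5+2+7+0+3+3+8+6+3+9+3+3+8+7+8+3+8+9+8+3+7+5+5 = 123

123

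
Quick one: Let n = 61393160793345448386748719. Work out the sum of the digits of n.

6+1+3+9+3+1+6+0+7+9+3+3+4+5+4+4+8+3+8+6+7+4+8+7+1+9 = 129

129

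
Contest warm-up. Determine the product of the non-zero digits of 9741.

252

9×7×4×1 = 252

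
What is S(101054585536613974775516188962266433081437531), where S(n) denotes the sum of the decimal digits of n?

194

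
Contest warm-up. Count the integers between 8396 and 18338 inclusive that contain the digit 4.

3424

The integers in [8396, 18338] that contain the digit 4: 8400, 8401, 8402, 8403, 8404, 8405, …, 18324, 18334.
3424 qualify.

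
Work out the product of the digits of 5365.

5×3×6×5 = 450

450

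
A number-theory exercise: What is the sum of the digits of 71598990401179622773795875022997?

167

7+1+5+9+8+9+9+0+4+0+1+1+7+9+6+2+2+7+7+3+7+9+5+8+7+5+0+2+2+9+9+7 = 167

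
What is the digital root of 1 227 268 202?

1+2+2+7+2+6+8+2+0+2 = 32
3+2 = 5
(Equivalently, 1 227 268 202 mod 9 = 5.)

5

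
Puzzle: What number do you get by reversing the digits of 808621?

126808

Reversing 808621 gives 126808.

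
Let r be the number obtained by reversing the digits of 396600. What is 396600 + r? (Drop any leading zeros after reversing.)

Reverse of 396600 is 6693.
396600 + 6693 = 403293

403293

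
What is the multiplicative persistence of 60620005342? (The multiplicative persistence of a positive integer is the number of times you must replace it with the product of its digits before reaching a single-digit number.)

60620005342 → 0 (1 step)

1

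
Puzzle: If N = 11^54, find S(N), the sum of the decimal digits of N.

253

11^54 = 171871947701161912897410416779483616222663749691203457641
Sum of its 57 digits: 253.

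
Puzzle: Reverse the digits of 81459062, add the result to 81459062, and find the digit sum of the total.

34

Reversal of 81459062 is 26095418; 81459062 + 26095418 = 107554480.
Digit sum of 107554480: 1+0+7+5+5+4+4+8+0 = 34.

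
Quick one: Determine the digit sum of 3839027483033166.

3+8+3+9+0+2+7+4+8+3+0+3+3+1+6+6 = 66

66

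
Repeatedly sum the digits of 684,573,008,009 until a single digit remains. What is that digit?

6+8+4+5+7+3+0+0+8+0+0+9 = 50
5+0 = 5

5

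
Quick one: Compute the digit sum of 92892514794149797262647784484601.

9+2+8+9+2+5+1+4+7+9+4+1+4+9+7+9+7+2+6+2+6+4+7+7+8+4+4+8+4+6+0+1 = 166

166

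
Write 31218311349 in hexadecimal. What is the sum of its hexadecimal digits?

54

31218311349 in base 16 is 744C1A0B5.
Digit sum: 7+4+4+12+1+10+0+11+5 = 54.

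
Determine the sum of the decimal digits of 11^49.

218

11^49 = 1067189571633593786424240872639621090354383081702091
Sum of its 52 digits: 218.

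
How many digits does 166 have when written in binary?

8

166 in base 2 is 10100110, which has 8 digits.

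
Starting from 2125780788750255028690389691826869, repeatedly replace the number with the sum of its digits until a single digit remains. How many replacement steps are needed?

3

2125780788750255028690389691826869 → 172 → 10 → 1 (3 steps)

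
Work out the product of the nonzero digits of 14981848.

73728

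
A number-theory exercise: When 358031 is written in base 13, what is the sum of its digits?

47

358031 in base 13 is C6C6B.
Digit sum: 12+6+12+6+11 = 47.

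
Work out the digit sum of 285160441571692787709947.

2+8+5+1+6+0+4+4+1+5+7+1+6+9+2+7+8+7+7+0+9+9+4+7 = 119

119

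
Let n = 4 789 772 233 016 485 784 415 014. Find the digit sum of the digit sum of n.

2

First digit sum: 110.
1+1+0 = 2.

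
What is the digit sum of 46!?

46! = 5502622159812088949850305428800254892961651752960000000000
Sum of its 58 digits: 216.

216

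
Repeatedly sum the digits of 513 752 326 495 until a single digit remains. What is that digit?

5+1+3+7+5+2+3+2+6+4+9+5 = 52
5+2 = 7

7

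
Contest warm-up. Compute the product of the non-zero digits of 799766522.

7×9×9×7×6×6×5×2×2 = 2857680

2857680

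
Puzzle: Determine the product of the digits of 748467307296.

0

7×4×8×4×6×7×3×0×7×2×9×6 = 0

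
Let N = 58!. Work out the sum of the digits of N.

58! = 2350561331282878571829474910515074683828862318181142924420699914240000000000000
Sum of its 79 digits: 288.

288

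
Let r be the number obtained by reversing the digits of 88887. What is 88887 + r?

167775

Reverse of 88887 is 78888.
88887 + 78888 = 167775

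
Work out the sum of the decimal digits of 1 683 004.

1+6+8+3+0+0+4 = 22

22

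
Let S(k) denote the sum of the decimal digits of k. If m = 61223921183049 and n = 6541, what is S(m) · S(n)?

816

S(61223921183049) = 6+1+2+2+3+9+2+1+1+8+3+0+4+9 = 51.
S(6541) = 6+5+4+1 = 16.
51 · 16 = 816.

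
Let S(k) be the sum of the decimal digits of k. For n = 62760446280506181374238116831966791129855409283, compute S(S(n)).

9

First digit sum: 207.
2+0+7 = 9.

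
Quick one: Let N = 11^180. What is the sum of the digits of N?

11^180 = 28228209274011057547357925777999064016472128244312020833993265611495439105796064598160230458275395650608208538631803702278196146398071093960259461630122828839583347858435776967799479122801
Sum of its 188 digits: 847.

847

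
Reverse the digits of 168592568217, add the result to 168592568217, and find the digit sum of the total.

Reversal of 168592568217 is 712865295861; 168592568217 + 712865295861 = 881457864078.
Digit sum of 881457864078: 8+8+1+4+5+7+8+6+4+0+7+8 = 66.

66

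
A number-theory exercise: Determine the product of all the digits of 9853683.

155520

9×8×5×3×6×8×3 = 155520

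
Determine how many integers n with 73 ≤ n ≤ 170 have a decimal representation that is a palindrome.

10

The integers in [73, 170] that have a decimal representation that is a palindrome: 77, 88, 99, 101, 111, 121, 131, 141, 151, 161.
10 qualify.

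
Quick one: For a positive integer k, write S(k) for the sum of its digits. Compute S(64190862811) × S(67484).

S(64190862811) = 6+4+1+9+0+8+6+2+8+1+1 = 46.
S(67484) = 6+7+4+8+4 = 29.
46 · 29 = 1334.

1334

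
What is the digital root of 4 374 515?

4+3+7+4+5+1+5 = 29
2+9 = 11
1+1 = 2

2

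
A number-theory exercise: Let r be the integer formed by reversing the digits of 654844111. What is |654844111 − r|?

543395655

Reverse of 654844111 is 111448456.
|654844111 − 111448456| = 543395655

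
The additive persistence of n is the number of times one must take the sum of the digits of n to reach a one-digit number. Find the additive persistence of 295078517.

2

295078517 → 44 → 8 (2 steps)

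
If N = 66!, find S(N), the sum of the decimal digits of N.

66! = 544344939077443064003729240247842752644293064388798874532860126869671081148416000000000000000
Sum of its 93 digits: 351.

351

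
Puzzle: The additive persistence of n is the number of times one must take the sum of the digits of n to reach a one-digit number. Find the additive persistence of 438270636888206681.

438270636888206681 → 86 → 14 → 5 (3 steps)

3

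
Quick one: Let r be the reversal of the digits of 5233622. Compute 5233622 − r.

2970297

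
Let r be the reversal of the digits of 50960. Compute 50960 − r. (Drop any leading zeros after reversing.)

44055

Reverse of 50960 is 6905.
50960 − 6905 = 44055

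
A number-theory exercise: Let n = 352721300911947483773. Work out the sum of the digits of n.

86

3+5+2+7+2+1+3+0+0+9+1+1+9+4+7+4+8+3+7+7+3 = 86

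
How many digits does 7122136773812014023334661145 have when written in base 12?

26

7122136773812014023334661145 in base 12 is 7570B9B51B222631A20A8B2649, which has 26 digits.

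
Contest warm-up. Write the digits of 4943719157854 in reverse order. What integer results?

4587519173494

Reversing 4943719157854 gives 4587519173494.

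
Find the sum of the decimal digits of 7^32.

103

7^32 = 1104427674243920646305299201
Sum of its 28 digits: 103.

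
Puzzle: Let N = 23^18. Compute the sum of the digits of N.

109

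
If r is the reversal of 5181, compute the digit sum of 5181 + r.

30

Reversal of 5181 is 1815; 5181 + 1815 = 6996.
Digit sum of 6996: 6+9+9+6 = 30.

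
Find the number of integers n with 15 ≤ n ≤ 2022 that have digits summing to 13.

148

The integers in [15, 2022] that have digits summing to 13: 49, 58, 67, 76, 85, 94, …, 1921, 1930.
148 qualify.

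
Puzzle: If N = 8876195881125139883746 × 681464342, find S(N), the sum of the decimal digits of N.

137

8876195881125139883746 × 681464342 = 6048810985594053670534924385132
Sum of its 31 digits: 137.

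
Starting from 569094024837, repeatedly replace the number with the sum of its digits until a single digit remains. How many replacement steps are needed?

3

569094024837 → 57 → 12 → 3 (3 steps)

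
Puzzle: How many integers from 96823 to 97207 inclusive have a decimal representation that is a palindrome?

4

The integers in [96823, 97207] that have a decimal representation that is a palindrome: 96869, 96969, 97079, 97179.
4 qualify.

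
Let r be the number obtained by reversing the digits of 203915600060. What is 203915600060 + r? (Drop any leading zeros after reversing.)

263922119362

Reverse of 203915600060 is 60006519302.
203915600060 + 60006519302 = 263922119362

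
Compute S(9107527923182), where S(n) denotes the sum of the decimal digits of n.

9+1+0+7+5+2+7+9+2+3+1+8+2 = 56

56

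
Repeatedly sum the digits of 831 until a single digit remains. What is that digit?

3

8+3+1 = 12
1+2 = 3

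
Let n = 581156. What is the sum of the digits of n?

26

5+8+1+1+5+6 = 26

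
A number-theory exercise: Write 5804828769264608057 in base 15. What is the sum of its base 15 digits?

5804828769264608057 in base 15 is D3C9C6298752B422.
Digit sum: 13+3+12+9+12+6+2+9+8+7+5+2+11+4+2+2 = 107.

107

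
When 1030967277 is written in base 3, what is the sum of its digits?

23

1030967277 in base 3 is 2122211221120020020.
Digit sum: 2+1+2+2+2+1+1+2+2+1+1+2+0+0+2+0+0+2+0 = 23.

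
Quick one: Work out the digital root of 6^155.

9

The digital root of n equals n mod 9 (or 9 when 9 | n), so we need 6^155 mod 9.
6^155 ≡ 0 (mod 9), so the digital root is 9.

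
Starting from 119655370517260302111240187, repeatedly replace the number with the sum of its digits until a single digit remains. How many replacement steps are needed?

3

119655370517260302111240187 → 88 → 16 → 7 (3 steps)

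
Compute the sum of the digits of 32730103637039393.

62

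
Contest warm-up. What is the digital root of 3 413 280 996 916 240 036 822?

3+4+1+3+2+8+0+9+9+6+9+1+6+2+4+0+0+3+6+8+2+2 = 88
8+8 = 16
1+6 = 7

7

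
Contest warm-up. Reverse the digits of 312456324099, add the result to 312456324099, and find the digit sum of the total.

Reversal of 312456324099 is 990423654213; 312456324099 + 990423654213 = 1302879978312.
Digit sum of 1302879978312: 1+3+0+2+8+7+9+9+7+8+3+1+2 = 60.

60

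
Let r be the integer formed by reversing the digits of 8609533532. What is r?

Reversing 8609533532 gives 2353359068.

2353359068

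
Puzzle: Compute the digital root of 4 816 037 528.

4+8+1+6+0+3+7+5+2+8 = 44
4+4 = 8

8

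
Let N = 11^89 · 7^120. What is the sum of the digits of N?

11^89 · 7^120 = 124656170435696114838002842888267970899195199600691831172328707170021161692965091990254340426530524878024140228047281866910363943259970157939866915784474997490071720698557405730905811834179368491
Sum of its 195 digits: 887.

887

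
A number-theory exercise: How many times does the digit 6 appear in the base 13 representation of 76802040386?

76802040386 in base 13 is 731C72BC16.
The digit 6 appears 1 time.

1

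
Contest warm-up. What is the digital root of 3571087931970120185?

5

3+5+7+1+0+8+7+9+3+1+9+7+0+1+2+0+1+8+5 = 77
7+7 = 14
1+4 = 5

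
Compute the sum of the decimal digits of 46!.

216

46! = 5502622159812088949850305428800254892961651752960000000000
Sum of its 58 digits: 216.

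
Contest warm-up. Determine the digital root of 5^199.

The digital root of n equals n mod 9 (or 9 when 9 | n), so we need 5^199 mod 9.
5^199 ≡ 5 (mod 9), so the digital root is 5.

5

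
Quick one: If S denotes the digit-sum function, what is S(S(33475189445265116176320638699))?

8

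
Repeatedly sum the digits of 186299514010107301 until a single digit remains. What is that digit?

1+8+6+2+9+9+5+1+4+0+1+0+1+0+7+3+0+1 = 58
5+8 = 13
1+3 = 4

4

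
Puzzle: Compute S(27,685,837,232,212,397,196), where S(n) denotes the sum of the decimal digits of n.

2+7+6+8+5+8+3+7+2+3+2+2+1+2+3+9+7+1+9+6 = 93

93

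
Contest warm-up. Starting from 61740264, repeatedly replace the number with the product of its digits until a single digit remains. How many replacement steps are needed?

61740264 → 0 (1 step)

1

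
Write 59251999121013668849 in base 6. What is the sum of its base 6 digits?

59

59251999121013668849 in base 6 is 20301002524203514531540025.
Digit sum: 2+0+3+0+1+0+0+2+5+2+4+2+0+3+5+1+4+5+3+1+5+4+0+0+2+5 = 59.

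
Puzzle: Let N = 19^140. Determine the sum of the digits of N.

748

19^140 = 106048403147697709002400795502341051065598354572223761919904573762772051894162180608304317820387660783048225415569663330043609617693344977132933150536845368830613465071178992049201
Sum of its 180 digits: 748.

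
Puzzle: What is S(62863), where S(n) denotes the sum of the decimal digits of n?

25

6+2+8+6+3 = 25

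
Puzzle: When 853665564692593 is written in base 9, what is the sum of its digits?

853665564692593 in base 9 is 4127518028308251.
Digit sum: 4+1+2+7+5+1+8+0+2+8+3+0+8+2+5+1 = 57.

57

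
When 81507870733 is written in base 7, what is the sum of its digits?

81507870733 in base 7 is 5613561320122.
Digit sum: 5+6+1+3+5+6+1+3+2+0+1+2+2 = 37.

37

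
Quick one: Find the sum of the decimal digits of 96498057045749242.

9+6+4+9+8+0+5+7+0+4+5+7+4+9+2+4+2 = 85

85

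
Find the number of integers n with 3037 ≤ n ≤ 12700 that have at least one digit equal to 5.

The integers in [3037, 12700] that have at least one digit equal to 5: 3045, 3050, 3051, 3052, 3053, 3054, …, 12685, 12695.
3378 qualify.

3378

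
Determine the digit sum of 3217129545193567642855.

3+2+1+7+1+2+9+5+4+5+1+9+3+5+6+7+6+4+2+8+5+5 = 100

100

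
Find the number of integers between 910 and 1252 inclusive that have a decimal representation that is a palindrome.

The integers in [910, 1252] that have a decimal representation that is a palindrome: 919, 929, 939, 949, 959, 969, …, 1111, 1221.
12 qualify.

12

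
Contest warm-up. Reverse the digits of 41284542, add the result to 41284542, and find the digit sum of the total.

42

Reversal of 41284542 is 24548214; 41284542 + 24548214 = 65832756.
Digit sum of 65832756: 6+5+8+3+2+7+5+6 = 42.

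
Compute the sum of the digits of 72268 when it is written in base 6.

18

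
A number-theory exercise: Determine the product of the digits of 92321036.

9×2×3×2×1×0×3×6 = 0

0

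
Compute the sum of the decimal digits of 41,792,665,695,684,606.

4+1+7+9+2+6+6+5+6+9+5+6+8+4+6+0+6 = 90

90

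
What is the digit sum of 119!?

774

119! = 55745857612076058813234317117419771556272886109483581752463927935846946310374691578057284710599874844234646982443450754604453404911734348832487342619913750049708004343808000000000000000000000000000
Sum of its 197 digits: 774.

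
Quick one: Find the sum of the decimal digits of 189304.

25

1+8+9+3+0+4 = 25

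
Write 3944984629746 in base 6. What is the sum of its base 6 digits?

3944984629746 in base 6 is 12220144555414150.
Digit sum: 1+2+2+2+0+1+4+4+5+5+5+4+1+4+1+5+0 = 46.

46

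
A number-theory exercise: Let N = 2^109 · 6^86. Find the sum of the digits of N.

468

2^109 · 6^86 = 5410994099717047498269930742529956929054701770058346836087858452192919550401913167308908201794076672
Sum of its 100 digits: 468.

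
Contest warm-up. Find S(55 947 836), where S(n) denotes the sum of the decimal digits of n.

47

5+5+9+4+7+8+3+6 = 47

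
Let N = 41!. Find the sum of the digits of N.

144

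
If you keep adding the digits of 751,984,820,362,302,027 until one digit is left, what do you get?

7+5+1+9+8+4+8+2+0+3+6+2+3+0+2+0+2+7 = 69
6+9 = 15
1+5 = 6
(Equivalently, 751,984,820,362,302,027 mod 9 = 6.)

6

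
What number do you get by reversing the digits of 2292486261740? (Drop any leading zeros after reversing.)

Reversing 2292486261740 gives 471626842922.

471626842922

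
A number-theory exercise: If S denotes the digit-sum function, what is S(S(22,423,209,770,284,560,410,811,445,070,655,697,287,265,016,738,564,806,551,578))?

8

First digit sum: 251.
2+5+1 = 8.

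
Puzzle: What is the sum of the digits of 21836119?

2+1+8+3+6+1+1+9 = 31

31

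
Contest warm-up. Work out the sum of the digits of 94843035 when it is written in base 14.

53

94843035 in base 14 is C84BB07.
Digit sum: 12+8+4+11+11+0+7 = 53.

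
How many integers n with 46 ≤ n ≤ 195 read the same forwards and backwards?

15

The integers in [46, 195] that read the same forwards and backwards: 55, 66, 77, 88, 99, 101, …, 181, 191.
15 qualify.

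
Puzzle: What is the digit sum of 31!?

31! = 8222838654177922817725562880000000
Sum of its 34 digits: 135.

135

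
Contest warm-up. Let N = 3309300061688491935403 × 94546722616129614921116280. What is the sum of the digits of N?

204

3309300061688491935403 × 94546722616129614921116280 = 312883474986002470282346285594237534790411660840
Sum of its 48 digits: 204.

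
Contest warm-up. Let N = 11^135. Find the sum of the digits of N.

11^135 = 387268788007510238116131603898074820358449140004929700895532859888700373926333292367809980247093731747824024201633903650600005369231542950851
Sum of its 141 digits: 593.

593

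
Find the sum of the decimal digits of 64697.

32

6+4+6+9+7 = 32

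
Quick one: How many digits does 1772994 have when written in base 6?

1772994 in base 6 is 102000150, which has 9 digits.

9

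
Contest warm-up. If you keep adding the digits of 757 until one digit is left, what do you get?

7+5+7 = 19
1+9 = 10
1+0 = 1
(Equivalently, 757 mod 9 = 1.)

1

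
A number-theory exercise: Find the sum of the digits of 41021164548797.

59

4+1+0+2+1+1+6+4+5+4+8+7+9+7 = 59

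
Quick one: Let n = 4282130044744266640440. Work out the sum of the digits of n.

75

4+2+8+2+1+3+0+0+4+4+7+4+4+2+6+6+6+4+0+4+4+0 = 75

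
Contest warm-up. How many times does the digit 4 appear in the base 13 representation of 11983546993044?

11983546993044 in base 13 is 68C074B26103.
The digit 4 appears 1 time.

1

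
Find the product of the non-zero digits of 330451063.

3×3×4×5×1×6×3 = 3240

3240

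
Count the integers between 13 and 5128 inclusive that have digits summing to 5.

55

The integers in [13, 5128] that have digits summing to 5: 14, 23, 32, 41, 50, 104, …, 4100, 5000.
55 qualify.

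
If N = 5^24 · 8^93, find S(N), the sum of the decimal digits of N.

377

5^24 · 8^93 = 57896044618658097711785492504343953926634992332820282019728792003956564819968000000000000000000000000
Sum of its 101 digits: 377.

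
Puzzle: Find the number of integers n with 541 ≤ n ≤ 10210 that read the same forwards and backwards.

139

The integers in [541, 10210] that read the same forwards and backwards: 545, 555, 565, 575, 585, 595, …, 10101, 10201.
139 qualify.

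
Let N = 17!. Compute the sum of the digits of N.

17! = 355687428096000
Sum of its 15 digits: 63.

63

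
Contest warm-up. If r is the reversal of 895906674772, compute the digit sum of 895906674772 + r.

50

Reversal of 895906674772 is 277476609598; 895906674772 + 277476609598 = 1173383284370.
Digit sum of 1173383284370: 1+1+7+3+3+8+3+2+8+4+3+7+0 = 50.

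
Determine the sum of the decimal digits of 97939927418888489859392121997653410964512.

9+7+9+3+9+9+2+7+4+1+8+8+8+8+4+8+9+8+5+9+3+9+2+1+2+1+9+9+7+6+5+3+4+1+0+9+6+4+5+1+2 = 224

224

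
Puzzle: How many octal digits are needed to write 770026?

770026 in base 8 is 2737752, which has 7 digits.

7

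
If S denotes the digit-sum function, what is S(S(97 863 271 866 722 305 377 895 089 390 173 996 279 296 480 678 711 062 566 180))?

First digit sum: 296.
2+9+6 = 17.

17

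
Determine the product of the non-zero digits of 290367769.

857304

2×9×3×6×7×7×6×9 = 857304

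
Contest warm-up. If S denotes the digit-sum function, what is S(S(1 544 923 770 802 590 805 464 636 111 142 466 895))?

12

First digit sum: 156.
1+5+6 = 12.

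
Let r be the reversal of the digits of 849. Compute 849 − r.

-99

Reverse of 849 is 948.
849 − 948 = -99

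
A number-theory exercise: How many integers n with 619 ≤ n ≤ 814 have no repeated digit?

141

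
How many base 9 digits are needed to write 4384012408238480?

17

4384012408238480 in base 9 is 23256444274368075, which has 17 digits.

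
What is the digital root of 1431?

1+4+3+1 = 9

9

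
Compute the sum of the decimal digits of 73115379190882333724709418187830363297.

172

7+3+1+1+5+3+7+9+1+9+0+8+8+2+3+3+3+7+2+4+7+0+9+4+1+8+1+8+7+8+3+0+3+6+3+2+9+7 = 172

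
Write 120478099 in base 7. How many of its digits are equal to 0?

120478099 in base 7 is 2662022050.
The digit 0 appears 3 times.

3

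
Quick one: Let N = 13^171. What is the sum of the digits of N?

856

13^171 = 30500941440790225846263910938334447106178610569821876624649353871482970302092112669455349348474410860945846246361937330271499848785009345366071703939976823364067647683430248532614970631718837
Sum of its 191 digits: 856.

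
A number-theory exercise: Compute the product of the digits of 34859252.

86400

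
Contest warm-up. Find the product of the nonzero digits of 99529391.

196830

9×9×5×2×9×3×9×1 = 196830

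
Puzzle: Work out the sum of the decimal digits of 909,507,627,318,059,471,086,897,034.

9+0+9+5+0+7+6+2+7+3+1+8+0+5+9+4+7+1+0+8+6+8+9+7+0+3+4 = 128

128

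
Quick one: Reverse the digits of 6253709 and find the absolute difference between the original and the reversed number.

2819817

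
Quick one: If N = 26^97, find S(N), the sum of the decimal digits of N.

26^97 = 178819449339038394980334421284798954670156462719758492055881496096893258330684116036949965809609825291930136270005218434105363552771506176
Sum of its 138 digits: 638.

638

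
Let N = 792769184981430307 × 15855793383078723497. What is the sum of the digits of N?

792769184981430307 × 15855793383078723497 = 12569984397537275202161836654828823579
Sum of its 38 digits: 188.

188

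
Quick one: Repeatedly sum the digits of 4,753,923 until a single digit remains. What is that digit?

6

4+7+5+3+9+2+3 = 33
3+3 = 6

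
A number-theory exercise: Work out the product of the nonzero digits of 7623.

252

7×6×2×3 = 252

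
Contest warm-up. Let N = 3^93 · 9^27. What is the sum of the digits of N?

3^93 · 9^27 = 13703277223523221219433362313025801636536040755174924956117940937101787
Sum of its 71 digits: 270.

270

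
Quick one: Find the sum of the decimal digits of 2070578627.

44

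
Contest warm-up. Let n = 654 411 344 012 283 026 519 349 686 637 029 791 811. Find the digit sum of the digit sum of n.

8

First digit sum: 161.
1+6+1 = 8.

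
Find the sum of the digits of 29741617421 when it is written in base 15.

29741617421 in base 15 is B910DB14B.
Digit sum: 11+9+1+0+13+11+1+4+11 = 61.

61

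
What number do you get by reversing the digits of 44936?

Reversing 44936 gives 63944.

63944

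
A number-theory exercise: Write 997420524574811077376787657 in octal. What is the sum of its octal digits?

93

997420524574811077376787657 in base 8 is 634414005754652327040414142311.
Digit sum: 6+3+4+4+1+4+0+0+5+7+5+4+6+5+2+3+2+7+0+4+0+4+1+4+1+4+2+3+1+1 = 93.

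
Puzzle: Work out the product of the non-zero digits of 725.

70

7×2×5 = 70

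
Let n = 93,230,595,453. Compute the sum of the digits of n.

48

9+3+2+3+0+5+9+5+4+5+3 = 48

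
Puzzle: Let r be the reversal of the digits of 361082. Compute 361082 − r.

Reverse of 361082 is 280163.
361082 − 280163 = 80919

80919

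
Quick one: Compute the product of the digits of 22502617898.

0

2×2×5×0×2×6×1×7×8×9×8 = 0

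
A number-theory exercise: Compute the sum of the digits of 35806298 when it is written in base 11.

38

35806298 in base 11 is 19236890.
Digit sum: 1+9+2+3+6+8+9+0 = 38.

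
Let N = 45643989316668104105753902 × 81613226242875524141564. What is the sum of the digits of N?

218

45643989316668104105753902 × 81613226242875524141564 = 3725153226728627376572134526704185852921593382728
Sum of its 49 digits: 218.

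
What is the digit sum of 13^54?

13^54 = 1422135653750684847524758738836375672734734444846971695885689
Sum of its 61 digits: 316.

316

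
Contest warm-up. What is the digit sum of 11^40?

11^40 = 452592555681759518058893560348969204658401
Sum of its 42 digits: 205.

205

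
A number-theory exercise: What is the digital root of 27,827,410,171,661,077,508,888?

5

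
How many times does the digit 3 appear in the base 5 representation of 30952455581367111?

2

30952455581367111 in base 5 is 224424000013012312221421.
The digit 3 appears 2 times.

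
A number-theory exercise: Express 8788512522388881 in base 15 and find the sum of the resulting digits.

8788512522388881 in base 15 is 47B095A4DAC6A6.
Digit sum: 4+7+11+0+9+5+10+4+13+10+12+6+10+6 = 107.

107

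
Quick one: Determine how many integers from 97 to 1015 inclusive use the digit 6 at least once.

253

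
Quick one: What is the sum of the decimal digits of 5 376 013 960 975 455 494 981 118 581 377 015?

5+3+7+6+0+1+3+9+6+0+9+7+5+4+5+5+4+9+4+9+8+1+1+1+8+5+8+1+3+7+7+0+1+5 = 157

157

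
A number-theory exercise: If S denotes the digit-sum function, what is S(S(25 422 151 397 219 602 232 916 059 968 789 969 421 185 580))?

5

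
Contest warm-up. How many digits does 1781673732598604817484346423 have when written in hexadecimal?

1781673732598604817484346423 in base 16 is 5C1C41693C29BFAEC8DF437, which has 23 digits.

23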